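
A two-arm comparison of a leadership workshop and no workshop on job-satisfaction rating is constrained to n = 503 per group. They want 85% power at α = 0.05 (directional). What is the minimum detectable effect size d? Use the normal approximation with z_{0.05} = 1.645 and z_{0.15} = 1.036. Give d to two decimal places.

d_min ≈ 0.17

For two independent groups of n = 503 each: d_min = (z_{α} + z_β)·√(2/n).
z-sum = 1.645 + 1.036 = 2.681.
d_min = 2.681 × √(2/503) = 2.681 × 0.0631 = 0.169.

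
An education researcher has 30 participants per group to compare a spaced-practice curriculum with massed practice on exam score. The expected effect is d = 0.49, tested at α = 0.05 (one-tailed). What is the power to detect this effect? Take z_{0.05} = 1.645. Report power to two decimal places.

For two equal groups, power = Φ(d·√(n/2) − z_{α}).
d·√(n/2) = 0.49 × √(30/2) = 0.49 × 3.873 = 1.898.
z_β = 1.898 − 1.645 = 0.253.
Power = Φ(0.253) = 0.600.

power ≈ 0.60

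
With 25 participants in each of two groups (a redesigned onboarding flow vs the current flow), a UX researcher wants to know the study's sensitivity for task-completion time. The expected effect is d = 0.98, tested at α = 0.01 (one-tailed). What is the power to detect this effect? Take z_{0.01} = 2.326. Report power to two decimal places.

For two equal groups, power = Φ(d·√(n/2) − z_{α}).
d·√(n/2) = 0.98 × √(25/2) = 0.98 × 3.536 = 3.465.
z_β = 3.465 − 2.326 = 1.139.
Power = Φ(1.139) = 0.873.

power ≈ 0.87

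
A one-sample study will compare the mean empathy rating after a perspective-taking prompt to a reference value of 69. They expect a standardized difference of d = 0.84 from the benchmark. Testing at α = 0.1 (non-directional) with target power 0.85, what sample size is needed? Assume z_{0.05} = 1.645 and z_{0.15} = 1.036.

n = 11

For a one-sample test: n = ((z_{α/2} + z_β) / d)².
z_{α/2} + z_β = 1.645 + 1.036 = 2.681.
n = (2.681 / 0.84)² = 3.192² = 10.19.
Round up.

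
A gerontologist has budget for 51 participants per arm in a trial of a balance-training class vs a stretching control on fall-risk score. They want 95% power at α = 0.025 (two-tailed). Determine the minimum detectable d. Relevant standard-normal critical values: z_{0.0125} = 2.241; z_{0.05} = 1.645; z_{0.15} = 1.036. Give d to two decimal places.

For two independent groups of n = 51 each: d_min = (z_{α/2} + z_β)·√(2/n).
z-sum = 2.241 + 1.645 = 3.886.
d_min = 3.886 × √(2/51) = 3.886 × 0.1980 = 0.770.

d_min ≈ 0.77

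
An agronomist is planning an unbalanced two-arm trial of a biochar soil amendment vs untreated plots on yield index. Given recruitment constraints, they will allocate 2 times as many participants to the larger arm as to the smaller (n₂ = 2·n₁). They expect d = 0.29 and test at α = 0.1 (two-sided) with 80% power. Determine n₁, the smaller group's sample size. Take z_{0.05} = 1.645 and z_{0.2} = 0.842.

With allocation ratio k = n₂/n₁ = 2, Var(x̄₁−x̄₂) = σ²(1/n₁ + 1/(k·n₁)) = σ²·(k+1)/(k·n₁).
So n₁ = (1 + 1/k)·((z_{α/2} + z_β)/d)² = 1.500 × (2.487/0.29)².
n₁ = 1.500 × 73.55 = 110.3.
Round up: n₁ = 111, giving n₂ = 2 × 111 = 222.

n₁ = 111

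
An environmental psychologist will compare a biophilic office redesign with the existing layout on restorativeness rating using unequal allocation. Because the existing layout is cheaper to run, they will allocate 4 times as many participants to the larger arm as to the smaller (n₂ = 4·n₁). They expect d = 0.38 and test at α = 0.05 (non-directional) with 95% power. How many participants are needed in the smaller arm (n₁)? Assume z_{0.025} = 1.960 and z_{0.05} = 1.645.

n₁ = 113

With allocation ratio k = n₂/n₁ = 4, Var(x̄₁−x̄₂) = σ²(1/n₁ + 1/(k·n₁)) = σ²·(k+1)/(k·n₁).
So n₁ = (1 + 1/k)·((z_{α/2} + z_β)/d)² = 1.250 × (3.605/0.38)².
n₁ = 1.250 × 90.00 = 112.5.
Round up: n₁ = 113, giving n₂ = 4 × 113 = 452.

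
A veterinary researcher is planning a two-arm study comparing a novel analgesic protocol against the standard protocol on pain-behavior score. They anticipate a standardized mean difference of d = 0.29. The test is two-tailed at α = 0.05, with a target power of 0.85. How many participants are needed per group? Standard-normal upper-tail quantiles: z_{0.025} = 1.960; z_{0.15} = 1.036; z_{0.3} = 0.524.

For two independent groups with equal n: n = 2·((z_{α/2} + z_β) / d)².
z_{α/2} + z_β = 1.960 + 1.036 = 2.996.
n = 2 × (2.996 / 0.29)² = 2 × 10.331² = 2 × 106.73 = 213.5.
Round up to the next whole participant.

n = 214 per group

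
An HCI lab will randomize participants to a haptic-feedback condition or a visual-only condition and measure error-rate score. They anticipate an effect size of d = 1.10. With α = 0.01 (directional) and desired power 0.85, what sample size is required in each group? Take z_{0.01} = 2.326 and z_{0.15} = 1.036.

For two independent groups with equal n: n = 2·((z_{α} + z_β) / d)².
z_{α} + z_β = 2.326 + 1.036 = 3.362.
n = 2 × (3.362 / 1.10)² = 2 × 3.056² = 2 × 9.34 = 18.7.
Round up to the next whole participant.

n = 19 per group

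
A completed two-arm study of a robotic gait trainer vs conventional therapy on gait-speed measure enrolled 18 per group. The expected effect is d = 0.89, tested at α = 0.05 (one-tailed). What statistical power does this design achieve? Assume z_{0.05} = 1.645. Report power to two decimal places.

power ≈ 0.85

For two equal groups, power = Φ(d·√(n/2) − z_{α}).
d·√(n/2) = 0.89 × √(18/2) = 0.89 × 3.000 = 2.670.
z_β = 2.670 − 1.645 = 1.025.
Power = Φ(1.025) = 0.847.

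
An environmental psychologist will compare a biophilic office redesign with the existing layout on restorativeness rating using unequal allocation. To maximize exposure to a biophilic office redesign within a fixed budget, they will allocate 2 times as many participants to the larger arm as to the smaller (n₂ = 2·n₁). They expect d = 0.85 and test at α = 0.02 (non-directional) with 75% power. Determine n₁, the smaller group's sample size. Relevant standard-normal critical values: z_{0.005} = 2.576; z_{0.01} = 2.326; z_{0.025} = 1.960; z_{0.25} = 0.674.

With allocation ratio k = n₂/n₁ = 2, Var(x̄₁−x̄₂) = σ²(1/n₁ + 1/(k·n₁)) = σ²·(k+1)/(k·n₁).
So n₁ = (1 + 1/k)·((z_{α/2} + z_β)/d)² = 1.500 × (3.000/0.85)².
n₁ = 1.500 × 12.46 = 18.7.
Round up: n₁ = 19, giving n₂ = 2 × 19 = 38.

n₁ = 19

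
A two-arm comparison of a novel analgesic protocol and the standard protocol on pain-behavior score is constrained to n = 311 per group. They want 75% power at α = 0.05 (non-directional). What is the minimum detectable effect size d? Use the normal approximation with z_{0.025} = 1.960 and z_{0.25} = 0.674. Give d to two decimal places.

For two independent groups of n = 311 each: d_min = (z_{α/2} + z_β)·√(2/n).
z-sum = 1.960 + 0.674 = 2.634.
d_min = 2.634 × √(2/311) = 2.634 × 0.0802 = 0.211.

d_min ≈ 0.21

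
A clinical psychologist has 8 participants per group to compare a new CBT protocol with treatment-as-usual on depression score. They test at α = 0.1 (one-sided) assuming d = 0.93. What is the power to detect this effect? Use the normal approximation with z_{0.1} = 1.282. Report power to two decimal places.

power ≈ 0.72

For two equal groups, power = Φ(d·√(n/2) − z_{α}).
d·√(n/2) = 0.93 × √(8/2) = 0.93 × 2.000 = 1.860.
z_β = 1.860 − 1.282 = 0.578.
Power = Φ(0.578) = 0.718.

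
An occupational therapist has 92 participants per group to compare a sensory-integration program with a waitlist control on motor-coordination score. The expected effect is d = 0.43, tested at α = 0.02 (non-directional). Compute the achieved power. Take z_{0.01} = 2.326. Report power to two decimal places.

power ≈ 0.72

For two equal groups, power = Φ(d·√(n/2) − z_{α/2}).
d·√(n/2) = 0.43 × √(92/2) = 0.43 × 6.782 = 2.916.
z_β = 2.916 − 2.326 = 0.590.
Power = Φ(0.590) = 0.723.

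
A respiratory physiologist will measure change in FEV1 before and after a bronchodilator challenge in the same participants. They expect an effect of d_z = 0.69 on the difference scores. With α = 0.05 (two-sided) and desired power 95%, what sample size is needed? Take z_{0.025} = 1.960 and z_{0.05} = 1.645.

n = 28 pairs

For a paired (one-sample on differences) test: n = ((z_{α/2} + z_β) / d)².
z_{α/2} + z_β = 1.960 + 1.645 = 3.605.
n = (3.605 / 0.69)² = 5.225² = 27.30.
Round up.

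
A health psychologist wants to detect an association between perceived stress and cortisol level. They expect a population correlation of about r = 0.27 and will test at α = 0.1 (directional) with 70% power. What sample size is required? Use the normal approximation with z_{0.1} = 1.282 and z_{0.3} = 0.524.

n = 46

Fisher's z: C = ½·ln((1+r)/(1−r)) = ½·ln(1.7397) = 0.2769.
n = ((z_{α} + z_β)/C)² + 3.
(1.282 + 0.524) / 0.2769 = 1.806 / 0.2769 = 6.522.
n = 6.522² + 3 = 42.54 + 3 = 45.5.
Round up.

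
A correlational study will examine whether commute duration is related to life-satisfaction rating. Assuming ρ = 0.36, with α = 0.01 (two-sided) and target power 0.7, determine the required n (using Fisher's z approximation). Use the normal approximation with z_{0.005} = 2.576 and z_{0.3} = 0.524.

Fisher's z: C = ½·ln((1+r)/(1−r)) = ½·ln(2.1250) = 0.3769.
n = ((z_{α/2} + z_β)/C)² + 3.
(2.576 + 0.524) / 0.3769 = 3.100 / 0.3769 = 8.225.
n = 8.225² + 3 = 67.65 + 3 = 70.7.
Round up.

n = 71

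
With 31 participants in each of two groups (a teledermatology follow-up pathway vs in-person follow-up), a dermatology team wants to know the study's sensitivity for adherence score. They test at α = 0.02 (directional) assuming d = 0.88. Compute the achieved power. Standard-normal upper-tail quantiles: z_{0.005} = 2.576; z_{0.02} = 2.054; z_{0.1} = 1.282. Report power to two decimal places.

power ≈ 0.92

For two equal groups, power = Φ(d·√(n/2) − z_{α}).
d·√(n/2) = 0.88 × √(31/2) = 0.88 × 3.937 = 3.465.
z_β = 3.465 − 2.054 = 1.411.
Power = Φ(1.411) = 0.921.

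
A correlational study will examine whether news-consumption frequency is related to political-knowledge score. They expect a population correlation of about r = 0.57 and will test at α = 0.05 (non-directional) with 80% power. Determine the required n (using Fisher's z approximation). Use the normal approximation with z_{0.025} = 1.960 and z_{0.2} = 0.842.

Fisher's z: C = ½·ln((1+r)/(1−r)) = ½·ln(3.6512) = 0.6475.
n = ((z_{α/2} + z_β)/C)² + 3.
(1.960 + 0.842) / 0.6475 = 2.802 / 0.6475 = 4.327.
n = 4.327² + 3 = 18.73 + 3 = 21.7.
Round up.

n = 22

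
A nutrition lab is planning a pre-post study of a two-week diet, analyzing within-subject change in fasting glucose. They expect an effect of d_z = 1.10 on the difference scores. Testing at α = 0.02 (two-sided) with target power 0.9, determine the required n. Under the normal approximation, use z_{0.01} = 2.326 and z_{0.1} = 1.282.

n = 11 pairs

For a paired (one-sample on differences) test: n = ((z_{α/2} + z_β) / d)².
z_{α/2} + z_β = 2.326 + 1.282 = 3.608.
n = (3.608 / 1.10)² = 3.280² = 10.76.
Round up.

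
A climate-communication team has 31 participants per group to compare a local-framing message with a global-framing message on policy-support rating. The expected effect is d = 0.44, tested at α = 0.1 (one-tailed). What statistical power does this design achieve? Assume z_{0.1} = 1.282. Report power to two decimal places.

For two equal groups, power = Φ(d·√(n/2) − z_{α}).
d·√(n/2) = 0.44 × √(31/2) = 0.44 × 3.937 = 1.732.
z_β = 1.732 − 1.282 = 0.450.
Power = Φ(0.450) = 0.674.

power ≈ 0.67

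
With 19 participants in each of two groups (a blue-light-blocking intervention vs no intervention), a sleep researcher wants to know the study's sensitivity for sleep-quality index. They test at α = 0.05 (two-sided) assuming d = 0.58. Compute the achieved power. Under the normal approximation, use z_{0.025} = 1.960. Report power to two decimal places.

power ≈ 0.43

For two equal groups, power = Φ(d·√(n/2) − z_{α/2}).
d·√(n/2) = 0.58 × √(19/2) = 0.58 × 3.082 = 1.788.
z_β = 1.788 − 1.960 = -0.172.
Power = Φ(-0.172) = 0.432.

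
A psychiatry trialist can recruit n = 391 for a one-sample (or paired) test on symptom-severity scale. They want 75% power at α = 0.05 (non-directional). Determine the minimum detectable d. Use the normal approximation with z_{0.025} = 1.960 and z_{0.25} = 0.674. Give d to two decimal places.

For a single sample (or paired design) of n = 391: d_min = (z_{α/2} + z_β)/√n.
z-sum = 1.960 + 0.674 = 2.634.
d_min = 2.634 / √391 = 2.634 / 19.774 = 0.133.

d_min ≈ 0.13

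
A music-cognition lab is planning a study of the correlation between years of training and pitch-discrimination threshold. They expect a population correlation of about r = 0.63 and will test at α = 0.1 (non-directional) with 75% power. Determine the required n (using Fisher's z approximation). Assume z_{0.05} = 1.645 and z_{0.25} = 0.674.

n = 13

Fisher's z: C = ½·ln((1+r)/(1−r)) = ½·ln(4.4054) = 0.7414.
n = ((z_{α/2} + z_β)/C)² + 3.
(1.645 + 0.674) / 0.7414 = 2.319 / 0.7414 = 3.128.
n = 3.128² + 3 = 9.78 + 3 = 12.8.
Round up.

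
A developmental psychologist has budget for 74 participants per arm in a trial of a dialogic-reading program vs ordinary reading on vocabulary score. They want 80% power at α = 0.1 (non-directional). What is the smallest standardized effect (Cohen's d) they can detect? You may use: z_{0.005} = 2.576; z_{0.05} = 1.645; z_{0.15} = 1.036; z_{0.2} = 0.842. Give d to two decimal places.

For two independent groups of n = 74 each: d_min = (z_{α/2} + z_β)·√(2/n).
z-sum = 1.645 + 0.842 = 2.487.
d_min = 2.487 × √(2/74) = 2.487 × 0.1644 = 0.409.

d_min ≈ 0.41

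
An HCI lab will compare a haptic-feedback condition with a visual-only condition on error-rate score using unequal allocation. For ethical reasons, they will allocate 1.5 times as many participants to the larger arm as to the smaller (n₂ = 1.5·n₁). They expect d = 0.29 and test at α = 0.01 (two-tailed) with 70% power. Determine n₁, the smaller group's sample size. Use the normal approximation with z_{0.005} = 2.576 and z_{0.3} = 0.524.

n₁ = 191

With allocation ratio k = n₂/n₁ = 1.5, Var(x̄₁−x̄₂) = σ²(1/n₁ + 1/(k·n₁)) = σ²·(k+1)/(k·n₁).
So n₁ = (1 + 1/k)·((z_{α/2} + z_β)/d)² = 1.667 × (3.100/0.29)².
n₁ = 1.667 × 114.27 = 190.4.
Round up: n₁ = 191, giving n₂ = ⌈1.5 × 191⌉ = ⌈286.5⌉ = 287.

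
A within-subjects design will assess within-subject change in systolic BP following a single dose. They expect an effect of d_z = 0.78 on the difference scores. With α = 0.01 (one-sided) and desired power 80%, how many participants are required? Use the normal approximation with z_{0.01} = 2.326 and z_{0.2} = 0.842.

n = 17 pairs

For a paired (one-sample on differences) test: n = ((z_{α} + z_β) / d)².
z_{α} + z_β = 2.326 + 0.842 = 3.168.
n = (3.168 / 0.78)² = 4.062² = 16.50.
Round up.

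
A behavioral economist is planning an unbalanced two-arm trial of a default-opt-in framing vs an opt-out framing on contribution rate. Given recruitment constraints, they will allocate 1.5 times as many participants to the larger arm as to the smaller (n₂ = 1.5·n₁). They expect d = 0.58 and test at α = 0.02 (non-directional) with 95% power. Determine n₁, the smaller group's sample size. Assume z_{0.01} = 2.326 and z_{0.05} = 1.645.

n₁ = 79

With allocation ratio k = n₂/n₁ = 1.5, Var(x̄₁−x̄₂) = σ²(1/n₁ + 1/(k·n₁)) = σ²·(k+1)/(k·n₁).
So n₁ = (1 + 1/k)·((z_{α/2} + z_β)/d)² = 1.667 × (3.971/0.58)².
n₁ = 1.667 × 46.88 = 78.1.
Round up: n₁ = 79, giving n₂ = ⌈1.5 × 79⌉ = ⌈118.5⌉ = 119.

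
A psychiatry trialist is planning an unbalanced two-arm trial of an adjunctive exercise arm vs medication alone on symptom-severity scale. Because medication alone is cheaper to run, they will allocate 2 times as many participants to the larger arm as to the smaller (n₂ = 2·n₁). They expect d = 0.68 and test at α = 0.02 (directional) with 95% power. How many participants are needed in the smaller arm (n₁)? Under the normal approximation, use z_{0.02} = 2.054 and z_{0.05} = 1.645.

With allocation ratio k = n₂/n₁ = 2, Var(x̄₁−x̄₂) = σ²(1/n₁ + 1/(k·n₁)) = σ²·(k+1)/(k·n₁).
So n₁ = (1 + 1/k)·((z_{α} + z_β)/d)² = 1.500 × (3.699/0.68)².
n₁ = 1.500 × 29.59 = 44.4.
Round up: n₁ = 45, giving n₂ = 2 × 45 = 90.

n₁ = 45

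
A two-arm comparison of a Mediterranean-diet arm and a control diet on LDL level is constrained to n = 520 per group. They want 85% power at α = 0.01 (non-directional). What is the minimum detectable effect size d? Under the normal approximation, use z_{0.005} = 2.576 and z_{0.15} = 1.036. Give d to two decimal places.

For two independent groups of n = 520 each: d_min = (z_{α/2} + z_β)·√(2/n).
z-sum = 2.576 + 1.036 = 3.612.
d_min = 3.612 × √(2/520) = 3.612 × 0.0620 = 0.224.

d_min ≈ 0.22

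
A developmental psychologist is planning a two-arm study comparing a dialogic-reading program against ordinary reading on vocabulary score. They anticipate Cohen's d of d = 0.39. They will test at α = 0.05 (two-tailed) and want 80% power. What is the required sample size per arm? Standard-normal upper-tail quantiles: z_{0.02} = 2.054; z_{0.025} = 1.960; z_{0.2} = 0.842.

n = 104 per group

For two independent groups with equal n: n = 2·((z_{α/2} + z_β) / d)².
z_{α/2} + z_β = 1.960 + 0.842 = 2.802.
n = 2 × (2.802 / 0.39)² = 2 × 7.185² = 2 × 51.62 = 103.2.
Round up to the next whole participant.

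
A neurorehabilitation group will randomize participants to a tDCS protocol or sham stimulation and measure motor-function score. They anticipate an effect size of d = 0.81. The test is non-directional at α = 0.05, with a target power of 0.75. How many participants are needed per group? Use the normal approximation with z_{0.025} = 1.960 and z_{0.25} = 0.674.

n = 22 per group

For two independent groups with equal n: n = 2·((z_{α/2} + z_β) / d)².
z_{α/2} + z_β = 1.960 + 0.674 = 2.634.
n = 2 × (2.634 / 0.81)² = 2 × 3.252² = 2 × 10.57 = 21.1.
Round up to the next whole participant.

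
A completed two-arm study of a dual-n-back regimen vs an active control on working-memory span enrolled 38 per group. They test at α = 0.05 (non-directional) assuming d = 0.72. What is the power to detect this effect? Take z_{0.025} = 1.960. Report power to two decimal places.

For two equal groups, power = Φ(d·√(n/2) − z_{α/2}).
d·√(n/2) = 0.72 × √(38/2) = 0.72 × 4.359 = 3.138.
z_β = 3.138 − 1.960 = 1.178.
Power = Φ(1.178) = 0.881.

power ≈ 0.88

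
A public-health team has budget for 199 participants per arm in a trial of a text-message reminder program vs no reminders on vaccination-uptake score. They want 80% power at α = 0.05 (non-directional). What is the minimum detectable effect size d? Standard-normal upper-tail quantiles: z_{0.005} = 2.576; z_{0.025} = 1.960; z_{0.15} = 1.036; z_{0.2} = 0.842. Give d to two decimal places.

For two independent groups of n = 199 each: d_min = (z_{α/2} + z_β)·√(2/n).
z-sum = 1.960 + 0.842 = 2.802.
d_min = 2.802 × √(2/199) = 2.802 × 0.1003 = 0.281.

d_min ≈ 0.28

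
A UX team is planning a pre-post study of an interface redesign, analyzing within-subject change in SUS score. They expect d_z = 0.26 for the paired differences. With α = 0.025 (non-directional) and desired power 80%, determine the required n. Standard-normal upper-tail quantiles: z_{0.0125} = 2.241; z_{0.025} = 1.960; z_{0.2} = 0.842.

For a paired (one-sample on differences) test: n = ((z_{α/2} + z_β) / d)².
z_{α/2} + z_β = 2.241 + 0.842 = 3.083.
n = (3.083 / 0.26)² = 11.858² = 140.60.
Round up.

n = 141 pairs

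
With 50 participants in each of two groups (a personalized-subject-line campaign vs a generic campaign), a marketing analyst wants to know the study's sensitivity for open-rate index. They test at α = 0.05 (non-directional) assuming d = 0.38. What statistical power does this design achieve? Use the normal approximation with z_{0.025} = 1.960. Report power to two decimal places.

power ≈ 0.48

For two equal groups, power = Φ(d·√(n/2) − z_{α/2}).
d·√(n/2) = 0.38 × √(50/2) = 0.38 × 5.000 = 1.900.
z_β = 1.900 − 1.960 = -0.060.
Power = Φ(-0.060) = 0.476.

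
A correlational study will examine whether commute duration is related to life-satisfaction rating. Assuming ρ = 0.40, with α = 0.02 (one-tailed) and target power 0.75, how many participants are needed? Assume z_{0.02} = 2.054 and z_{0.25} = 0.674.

n = 45

Fisher's z: C = ½·ln((1+r)/(1−r)) = ½·ln(2.3333) = 0.4236.
n = ((z_{α} + z_β)/C)² + 3.
(2.054 + 0.674) / 0.4236 = 2.728 / 0.4236 = 6.440.
n = 6.440² + 3 = 41.47 + 3 = 44.5.
Round up.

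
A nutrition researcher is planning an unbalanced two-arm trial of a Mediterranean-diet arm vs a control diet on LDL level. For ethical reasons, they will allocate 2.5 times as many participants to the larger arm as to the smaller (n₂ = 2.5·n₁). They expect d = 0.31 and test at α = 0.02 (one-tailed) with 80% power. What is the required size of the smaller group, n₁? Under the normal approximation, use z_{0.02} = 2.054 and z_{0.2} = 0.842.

n₁ = 123

With allocation ratio k = n₂/n₁ = 2.5, Var(x̄₁−x̄₂) = σ²(1/n₁ + 1/(k·n₁)) = σ²·(k+1)/(k·n₁).
So n₁ = (1 + 1/k)·((z_{α} + z_β)/d)² = 1.400 × (2.896/0.31)².
n₁ = 1.400 × 87.27 = 122.2.
Round up: n₁ = 123, giving n₂ = ⌈2.5 × 123⌉ = ⌈307.5⌉ = 308.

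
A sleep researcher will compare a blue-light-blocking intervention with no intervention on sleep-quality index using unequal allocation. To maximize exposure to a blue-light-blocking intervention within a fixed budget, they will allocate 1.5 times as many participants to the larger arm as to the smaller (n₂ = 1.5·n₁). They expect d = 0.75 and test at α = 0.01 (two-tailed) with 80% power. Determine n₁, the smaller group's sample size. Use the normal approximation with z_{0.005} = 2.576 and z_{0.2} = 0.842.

n₁ = 35

With allocation ratio k = n₂/n₁ = 1.5, Var(x̄₁−x̄₂) = σ²(1/n₁ + 1/(k·n₁)) = σ²·(k+1)/(k·n₁).
So n₁ = (1 + 1/k)·((z_{α/2} + z_β)/d)² = 1.667 × (3.418/0.75)².
n₁ = 1.667 × 20.77 = 34.6.
Round up: n₁ = 35, giving n₂ = ⌈1.5 × 35⌉ = ⌈52.5⌉ = 53.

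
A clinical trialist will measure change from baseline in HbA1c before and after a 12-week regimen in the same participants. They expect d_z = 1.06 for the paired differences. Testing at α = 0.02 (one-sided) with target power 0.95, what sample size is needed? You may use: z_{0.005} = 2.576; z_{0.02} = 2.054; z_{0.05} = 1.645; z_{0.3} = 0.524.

n = 13 pairs

For a paired (one-sample on differences) test: n = ((z_{α} + z_β) / d)².
z_{α} + z_β = 2.054 + 1.645 = 3.699.
n = (3.699 / 1.06)² = 3.490² = 12.18.
Round up.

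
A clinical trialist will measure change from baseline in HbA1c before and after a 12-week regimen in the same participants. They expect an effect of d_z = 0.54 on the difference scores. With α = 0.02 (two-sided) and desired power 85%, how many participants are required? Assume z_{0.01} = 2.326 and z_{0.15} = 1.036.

For a paired (one-sample on differences) test: n = ((z_{α/2} + z_β) / d)².
z_{α/2} + z_β = 2.326 + 1.036 = 3.362.
n = (3.362 / 0.54)² = 6.226² = 38.76.
Round up.

n = 39 pairs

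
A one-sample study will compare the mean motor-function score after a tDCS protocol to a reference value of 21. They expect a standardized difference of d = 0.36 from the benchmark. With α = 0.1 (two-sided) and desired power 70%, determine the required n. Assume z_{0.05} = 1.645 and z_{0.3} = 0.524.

For a one-sample test: n = ((z_{α/2} + z_β) / d)².
z_{α/2} + z_β = 1.645 + 0.524 = 2.169.
n = (2.169 / 0.36)² = 6.025² = 36.30.
Round up.

n = 37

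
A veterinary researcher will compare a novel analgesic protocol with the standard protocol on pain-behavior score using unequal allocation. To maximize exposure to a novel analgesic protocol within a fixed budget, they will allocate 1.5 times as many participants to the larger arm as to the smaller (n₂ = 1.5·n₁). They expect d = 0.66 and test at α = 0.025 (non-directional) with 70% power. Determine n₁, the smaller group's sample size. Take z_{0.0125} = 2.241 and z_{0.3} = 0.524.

With allocation ratio k = n₂/n₁ = 1.5, Var(x̄₁−x̄₂) = σ²(1/n₁ + 1/(k·n₁)) = σ²·(k+1)/(k·n₁).
So n₁ = (1 + 1/k)·((z_{α/2} + z_β)/d)² = 1.667 × (2.765/0.66)².
n₁ = 1.667 × 17.55 = 29.3.
Round up: n₁ = 30, giving n₂ = 1.5 × 30 = 45.

n₁ = 30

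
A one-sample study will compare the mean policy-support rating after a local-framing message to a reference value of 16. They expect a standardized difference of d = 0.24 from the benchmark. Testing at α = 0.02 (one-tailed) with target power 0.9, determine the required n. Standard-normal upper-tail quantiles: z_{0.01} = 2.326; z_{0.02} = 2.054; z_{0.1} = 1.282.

For a one-sample test: n = ((z_{α} + z_β) / d)².
z_{α} + z_β = 2.054 + 1.282 = 3.336.
n = (3.336 / 0.24)² = 13.900² = 193.21.
Round up.

n = 194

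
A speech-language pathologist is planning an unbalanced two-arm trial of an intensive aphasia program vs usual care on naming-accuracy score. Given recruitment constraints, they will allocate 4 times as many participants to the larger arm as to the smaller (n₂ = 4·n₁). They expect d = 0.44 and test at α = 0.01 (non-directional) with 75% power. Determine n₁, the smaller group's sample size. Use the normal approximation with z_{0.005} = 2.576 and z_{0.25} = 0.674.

n₁ = 69

With allocation ratio k = n₂/n₁ = 4, Var(x̄₁−x̄₂) = σ²(1/n₁ + 1/(k·n₁)) = σ²·(k+1)/(k·n₁).
So n₁ = (1 + 1/k)·((z_{α/2} + z_β)/d)² = 1.250 × (3.250/0.44)².
n₁ = 1.250 × 54.56 = 68.2.
Round up: n₁ = 69, giving n₂ = 4 × 69 = 276.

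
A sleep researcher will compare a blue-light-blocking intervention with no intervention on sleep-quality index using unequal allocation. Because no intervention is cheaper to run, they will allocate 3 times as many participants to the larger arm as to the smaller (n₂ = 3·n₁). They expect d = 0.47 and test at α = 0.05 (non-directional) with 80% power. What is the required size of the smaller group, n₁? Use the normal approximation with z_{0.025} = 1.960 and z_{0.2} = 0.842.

With allocation ratio k = n₂/n₁ = 3, Var(x̄₁−x̄₂) = σ²(1/n₁ + 1/(k·n₁)) = σ²·(k+1)/(k·n₁).
So n₁ = (1 + 1/k)·((z_{α/2} + z_β)/d)² = 1.333 × (2.802/0.47)².
n₁ = 1.333 × 35.54 = 47.4.
Round up: n₁ = 48, giving n₂ = 3 × 48 = 144.

n₁ = 48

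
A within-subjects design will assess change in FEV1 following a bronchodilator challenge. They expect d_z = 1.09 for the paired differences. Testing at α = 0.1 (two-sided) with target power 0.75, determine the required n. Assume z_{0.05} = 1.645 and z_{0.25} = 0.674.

For a paired (one-sample on differences) test: n = ((z_{α/2} + z_β) / d)².
z_{α/2} + z_β = 1.645 + 0.674 = 2.319.
n = (2.319 / 1.09)² = 2.128² = 4.53.
Round up.

n = 5 pairs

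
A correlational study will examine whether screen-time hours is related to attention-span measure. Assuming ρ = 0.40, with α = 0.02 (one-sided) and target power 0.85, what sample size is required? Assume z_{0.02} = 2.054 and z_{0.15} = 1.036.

Fisher's z: C = ½·ln((1+r)/(1−r)) = ½·ln(2.3333) = 0.4236.
n = ((z_{α} + z_β)/C)² + 3.
(2.054 + 1.036) / 0.4236 = 3.090 / 0.4236 = 7.295.
n = 7.295² + 3 = 53.21 + 3 = 56.2.
Round up.

n = 57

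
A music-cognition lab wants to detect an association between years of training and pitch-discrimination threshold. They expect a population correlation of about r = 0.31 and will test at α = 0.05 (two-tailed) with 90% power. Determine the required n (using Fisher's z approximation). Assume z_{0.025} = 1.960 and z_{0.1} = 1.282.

Fisher's z: C = ½·ln((1+r)/(1−r)) = ½·ln(1.8986) = 0.3205.
n = ((z_{α/2} + z_β)/C)² + 3.
(1.960 + 1.282) / 0.3205 = 3.242 / 0.3205 = 10.115.
n = 10.115² + 3 = 102.32 + 3 = 105.3.
Round up.

n = 106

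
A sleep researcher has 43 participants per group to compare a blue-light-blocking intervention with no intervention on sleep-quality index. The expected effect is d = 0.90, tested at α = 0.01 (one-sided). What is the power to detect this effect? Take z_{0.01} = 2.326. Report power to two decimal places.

For two equal groups, power = Φ(d·√(n/2) − z_{α}).
d·√(n/2) = 0.90 × √(43/2) = 0.90 × 4.637 = 4.173.
z_β = 4.173 − 2.326 = 1.847.
Power = Φ(1.847) = 0.968.

power ≈ 0.97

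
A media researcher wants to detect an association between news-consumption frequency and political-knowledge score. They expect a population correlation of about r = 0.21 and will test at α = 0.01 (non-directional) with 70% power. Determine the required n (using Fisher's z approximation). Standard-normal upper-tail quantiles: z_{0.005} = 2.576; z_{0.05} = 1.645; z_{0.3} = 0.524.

Fisher's z: C = ½·ln((1+r)/(1−r)) = ½·ln(1.5316) = 0.2132.
n = ((z_{α/2} + z_β)/C)² + 3.
(2.576 + 0.524) / 0.2132 = 3.100 / 0.2132 = 14.540.
n = 14.540² + 3 = 211.42 + 3 = 214.4.
Round up.

n = 215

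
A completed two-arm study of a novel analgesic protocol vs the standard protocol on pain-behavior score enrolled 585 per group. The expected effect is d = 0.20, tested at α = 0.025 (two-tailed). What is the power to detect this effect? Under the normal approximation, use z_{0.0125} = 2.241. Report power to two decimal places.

power ≈ 0.88

For two equal groups, power = Φ(d·√(n/2) − z_{α/2}).
d·√(n/2) = 0.20 × √(585/2) = 0.20 × 17.103 = 3.421.
z_β = 3.421 − 2.241 = 1.180.
Power = Φ(1.180) = 0.881.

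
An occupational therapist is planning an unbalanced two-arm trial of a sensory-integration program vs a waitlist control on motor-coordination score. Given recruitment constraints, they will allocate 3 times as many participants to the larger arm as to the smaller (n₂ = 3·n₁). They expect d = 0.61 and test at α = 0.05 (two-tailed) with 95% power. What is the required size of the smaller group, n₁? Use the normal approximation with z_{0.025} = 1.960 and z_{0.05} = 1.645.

n₁ = 47

With allocation ratio k = n₂/n₁ = 3, Var(x̄₁−x̄₂) = σ²(1/n₁ + 1/(k·n₁)) = σ²·(k+1)/(k·n₁).
So n₁ = (1 + 1/k)·((z_{α/2} + z_β)/d)² = 1.333 × (3.605/0.61)².
n₁ = 1.333 × 34.93 = 46.6.
Round up: n₁ = 47, giving n₂ = 3 × 47 = 141.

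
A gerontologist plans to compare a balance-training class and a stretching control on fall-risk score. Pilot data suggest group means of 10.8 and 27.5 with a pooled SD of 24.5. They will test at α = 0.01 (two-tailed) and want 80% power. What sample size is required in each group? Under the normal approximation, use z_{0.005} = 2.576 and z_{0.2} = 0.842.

n = 51 per group

Cohen's d = |M₁ − M₂| / SD_pooled = |10.8 − 27.5| / 24.5 = 16.7 / 24.5 = 0.682.
For two independent groups with equal n: n = 2·((z_{α/2} + z_β) / d)².
z_{α/2} + z_β = 2.576 + 0.842 = 3.418.
n = 2 × (3.418 / 0.682)² = 2 × 5.012² = 2 × 25.12 = 50.2.
Round up to the next whole participant.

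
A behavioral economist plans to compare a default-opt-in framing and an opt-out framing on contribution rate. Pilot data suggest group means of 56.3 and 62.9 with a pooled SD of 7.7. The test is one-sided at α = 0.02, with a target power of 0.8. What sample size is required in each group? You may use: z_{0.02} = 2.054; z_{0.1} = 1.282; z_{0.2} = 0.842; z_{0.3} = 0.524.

Cohen's d = |M₁ − M₂| / SD_pooled = |56.3 − 62.9| / 7.7 = 6.6 / 7.7 = 0.857.
For two independent groups with equal n: n = 2·((z_{α} + z_β) / d)².
z_{α} + z_β = 2.054 + 0.842 = 2.896.
n = 2 × (2.896 / 0.857)² = 2 × 3.379² = 2 × 11.42 = 22.8.
Round up to the next whole participant.

n = 23 per group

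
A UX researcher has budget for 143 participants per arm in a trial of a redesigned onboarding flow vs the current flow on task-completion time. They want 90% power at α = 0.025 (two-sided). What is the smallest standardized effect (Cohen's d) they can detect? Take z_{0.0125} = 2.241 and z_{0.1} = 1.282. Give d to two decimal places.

For two independent groups of n = 143 each: d_min = (z_{α/2} + z_β)·√(2/n).
z-sum = 2.241 + 1.282 = 3.523.
d_min = 3.523 × √(2/143) = 3.523 × 0.1183 = 0.417.

d_min ≈ 0.42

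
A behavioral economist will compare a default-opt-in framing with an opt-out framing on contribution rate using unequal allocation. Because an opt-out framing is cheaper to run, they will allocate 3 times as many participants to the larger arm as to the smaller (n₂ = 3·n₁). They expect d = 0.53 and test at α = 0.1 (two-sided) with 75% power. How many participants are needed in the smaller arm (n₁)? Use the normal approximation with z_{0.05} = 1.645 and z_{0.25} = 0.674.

n₁ = 26

With allocation ratio k = n₂/n₁ = 3, Var(x̄₁−x̄₂) = σ²(1/n₁ + 1/(k·n₁)) = σ²·(k+1)/(k·n₁).
So n₁ = (1 + 1/k)·((z_{α/2} + z_β)/d)² = 1.333 × (2.319/0.53)².
n₁ = 1.333 × 19.14 = 25.5.
Round up: n₁ = 26, giving n₂ = 3 × 26 = 78.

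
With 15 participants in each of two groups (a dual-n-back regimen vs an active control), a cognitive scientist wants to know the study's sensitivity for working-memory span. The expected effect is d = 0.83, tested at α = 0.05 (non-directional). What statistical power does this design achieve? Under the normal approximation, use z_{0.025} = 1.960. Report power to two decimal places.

For two equal groups, power = Φ(d·√(n/2) − z_{α/2}).
d·√(n/2) = 0.83 × √(15/2) = 0.83 × 2.739 = 2.273.
z_β = 2.273 − 1.960 = 0.313.
Power = Φ(0.313) = 0.623.

power ≈ 0.62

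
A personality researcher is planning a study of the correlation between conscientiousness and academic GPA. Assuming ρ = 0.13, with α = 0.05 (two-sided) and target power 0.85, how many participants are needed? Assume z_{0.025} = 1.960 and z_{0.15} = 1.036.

n = 529

Fisher's z: C = ½·ln((1+r)/(1−r)) = ½·ln(1.2989) = 0.1307.
n = ((z_{α/2} + z_β)/C)² + 3.
(1.960 + 1.036) / 0.1307 = 2.996 / 0.1307 = 22.923.
n = 22.923² + 3 = 525.45 + 3 = 528.5.
Round up.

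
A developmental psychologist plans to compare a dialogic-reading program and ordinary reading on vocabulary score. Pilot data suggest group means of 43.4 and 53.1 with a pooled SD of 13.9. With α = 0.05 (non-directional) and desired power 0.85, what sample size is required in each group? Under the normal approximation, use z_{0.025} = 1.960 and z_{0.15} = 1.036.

Cohen's d = |M₁ − M₂| / SD_pooled = |43.4 − 53.1| / 13.9 = 9.7 / 13.9 = 0.698.
For two independent groups with equal n: n = 2·((z_{α/2} + z_β) / d)².
z_{α/2} + z_β = 1.960 + 1.036 = 2.996.
n = 2 × (2.996 / 0.698)² = 2 × 4.292² = 2 × 18.42 = 36.8.
Round up to the next whole participant.

n = 37 per group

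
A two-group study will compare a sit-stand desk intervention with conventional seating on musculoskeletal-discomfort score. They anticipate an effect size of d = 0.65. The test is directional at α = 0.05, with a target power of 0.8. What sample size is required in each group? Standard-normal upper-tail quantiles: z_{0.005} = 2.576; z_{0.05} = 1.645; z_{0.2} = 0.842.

n = 30 per group

For two independent groups with equal n: n = 2·((z_{α} + z_β) / d)².
z_{α} + z_β = 1.645 + 0.842 = 2.487.
n = 2 × (2.487 / 0.65)² = 2 × 3.826² = 2 × 14.64 = 29.3.
Round up to the next whole participant.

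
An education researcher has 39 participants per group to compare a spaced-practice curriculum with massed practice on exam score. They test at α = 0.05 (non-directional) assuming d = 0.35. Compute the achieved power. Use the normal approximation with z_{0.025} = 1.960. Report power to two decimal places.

For two equal groups, power = Φ(d·√(n/2) − z_{α/2}).
d·√(n/2) = 0.35 × √(39/2) = 0.35 × 4.416 = 1.546.
z_β = 1.546 − 1.960 = -0.414.
Power = Φ(-0.414) = 0.339.

power ≈ 0.34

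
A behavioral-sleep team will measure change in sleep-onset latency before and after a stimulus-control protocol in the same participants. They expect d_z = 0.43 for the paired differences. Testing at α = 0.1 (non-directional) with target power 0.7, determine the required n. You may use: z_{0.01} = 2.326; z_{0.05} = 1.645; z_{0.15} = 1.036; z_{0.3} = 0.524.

For a paired (one-sample on differences) test: n = ((z_{α/2} + z_β) / d)².
z_{α/2} + z_β = 1.645 + 0.524 = 2.169.
n = (2.169 / 0.43)² = 5.044² = 25.44.
Round up.

n = 26 pairs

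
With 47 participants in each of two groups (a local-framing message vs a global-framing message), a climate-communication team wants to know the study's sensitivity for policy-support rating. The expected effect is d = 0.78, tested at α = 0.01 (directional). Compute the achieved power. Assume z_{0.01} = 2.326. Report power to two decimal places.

For two equal groups, power = Φ(d·√(n/2) − z_{α}).
d·√(n/2) = 0.78 × √(47/2) = 0.78 × 4.848 = 3.781.
z_β = 3.781 − 2.326 = 1.455.
Power = Φ(1.455) = 0.927.

power ≈ 0.93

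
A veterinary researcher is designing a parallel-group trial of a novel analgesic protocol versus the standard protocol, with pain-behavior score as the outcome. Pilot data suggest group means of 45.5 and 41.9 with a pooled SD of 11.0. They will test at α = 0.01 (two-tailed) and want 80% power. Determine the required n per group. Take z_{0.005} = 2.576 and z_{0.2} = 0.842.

n = 219 per group

Cohen's d = |M₁ − M₂| / SD_pooled = |45.5 − 41.9| / 11.0 = 3.6 / 11.0 = 0.327.
For two independent groups with equal n: n = 2·((z_{α/2} + z_β) / d)².
z_{α/2} + z_β = 2.576 + 0.842 = 3.418.
n = 2 × (3.418 / 0.327)² = 2 × 10.453² = 2 × 109.26 = 218.5.
Round up to the next whole participant.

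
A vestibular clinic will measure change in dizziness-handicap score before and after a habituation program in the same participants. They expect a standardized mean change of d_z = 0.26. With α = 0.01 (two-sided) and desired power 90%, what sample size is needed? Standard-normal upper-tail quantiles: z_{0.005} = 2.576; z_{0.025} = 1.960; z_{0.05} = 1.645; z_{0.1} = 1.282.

For a paired (one-sample on differences) test: n = ((z_{α/2} + z_β) / d)².
z_{α/2} + z_β = 2.576 + 1.282 = 3.858.
n = (3.858 / 0.26)² = 14.838² = 220.18.
Round up.

n = 221 pairs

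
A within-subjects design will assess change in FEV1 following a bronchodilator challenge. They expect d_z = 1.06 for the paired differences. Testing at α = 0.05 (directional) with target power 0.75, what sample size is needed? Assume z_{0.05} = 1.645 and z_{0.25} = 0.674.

n = 5 pairs

For a paired (one-sample on differences) test: n = ((z_{α} + z_β) / d)².
z_{α} + z_β = 1.645 + 0.674 = 2.319.
n = (2.319 / 1.06)² = 2.188² = 4.79.
Round up.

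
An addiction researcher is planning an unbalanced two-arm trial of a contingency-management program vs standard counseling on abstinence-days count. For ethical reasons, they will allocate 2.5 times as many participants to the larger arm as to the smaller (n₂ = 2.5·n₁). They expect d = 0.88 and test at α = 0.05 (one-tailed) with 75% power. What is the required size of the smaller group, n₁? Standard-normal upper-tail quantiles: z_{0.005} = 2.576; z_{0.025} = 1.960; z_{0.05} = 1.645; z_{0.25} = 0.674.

n₁ = 10

With allocation ratio k = n₂/n₁ = 2.5, Var(x̄₁−x̄₂) = σ²(1/n₁ + 1/(k·n₁)) = σ²·(k+1)/(k·n₁).
So n₁ = (1 + 1/k)·((z_{α} + z_β)/d)² = 1.400 × (2.319/0.88)².
n₁ = 1.400 × 6.94 = 9.7.
Round up: n₁ = 10, giving n₂ = 2.5 × 10 = 25.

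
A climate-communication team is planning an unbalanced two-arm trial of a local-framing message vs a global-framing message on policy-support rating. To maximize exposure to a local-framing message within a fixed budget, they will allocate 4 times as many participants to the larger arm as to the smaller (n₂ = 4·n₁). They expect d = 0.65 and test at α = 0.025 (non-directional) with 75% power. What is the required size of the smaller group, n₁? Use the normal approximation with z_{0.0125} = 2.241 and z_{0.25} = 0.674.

n₁ = 26

With allocation ratio k = n₂/n₁ = 4, Var(x̄₁−x̄₂) = σ²(1/n₁ + 1/(k·n₁)) = σ²·(k+1)/(k·n₁).
So n₁ = (1 + 1/k)·((z_{α/2} + z_β)/d)² = 1.250 × (2.915/0.65)².
n₁ = 1.250 × 20.11 = 25.1.
Round up: n₁ = 26, giving n₂ = 4 × 26 = 104.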